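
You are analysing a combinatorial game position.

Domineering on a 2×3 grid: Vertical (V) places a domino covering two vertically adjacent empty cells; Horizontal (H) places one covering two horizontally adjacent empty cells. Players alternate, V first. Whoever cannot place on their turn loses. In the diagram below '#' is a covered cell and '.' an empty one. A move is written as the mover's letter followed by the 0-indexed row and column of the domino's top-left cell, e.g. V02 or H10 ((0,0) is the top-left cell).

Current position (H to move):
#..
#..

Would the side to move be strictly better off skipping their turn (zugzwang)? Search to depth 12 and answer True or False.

zugzwang(#../#.., H) = False

ply 1, H at #../#.. | H01=+1→###/#..*; H11=+1→#../###
ply 2: ###/#.. is terminal -1 (V); from #../#.. depth 12
pass branch (V moves first from the same position):
  | ply 1, V at #../#.. | V01=+1→##./##.*; V02=+1→#.#/#.#
  | ply 2: ##./##. is terminal -1 (H); from #../#.. depth 12
H moving scores +1; H passing scores -1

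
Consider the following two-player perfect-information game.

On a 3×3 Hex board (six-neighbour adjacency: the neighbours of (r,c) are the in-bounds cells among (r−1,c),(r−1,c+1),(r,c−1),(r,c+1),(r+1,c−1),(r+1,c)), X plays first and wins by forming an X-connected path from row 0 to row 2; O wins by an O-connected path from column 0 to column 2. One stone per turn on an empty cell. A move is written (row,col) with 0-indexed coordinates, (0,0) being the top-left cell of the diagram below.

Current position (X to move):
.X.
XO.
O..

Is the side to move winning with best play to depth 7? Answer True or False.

X winning at [.X./XO./O..]: False

[.X./XO./O..] X move#1: (0,0):-1/XX./XO./O..*, (0,2):-1/.XX/XO./O.., (1,2):-1/.X./XOX/O.., (2,1):-1/.X./XO./OX., (2,2):-1/.X./XO./O.X
[XX./XO./O..] O move#2: (0,2):+1/XXO/XO./O..*, (1,2):+1/XX./XOO/O.., (2,1):+1/XX./XO./OO., (2,2):+1/XX./XO./O.O
[XXO/XO./O..] end (terminal -1, X#3); searched .X./XO./O.. to 7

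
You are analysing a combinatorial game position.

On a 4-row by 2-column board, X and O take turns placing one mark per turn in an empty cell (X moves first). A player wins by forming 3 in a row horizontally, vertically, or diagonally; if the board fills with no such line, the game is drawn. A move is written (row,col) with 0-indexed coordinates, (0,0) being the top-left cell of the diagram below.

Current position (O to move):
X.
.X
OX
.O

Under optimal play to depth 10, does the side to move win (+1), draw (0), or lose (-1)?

ply 1, O at X./.X/OX/.O | (0,1)=+0→XO/.X/OX/.O*; (1,0)=-1→X./OX/OX/.O; (3,0)=-1→X./.X/OX/OO
ply 2, X at XO/.X/OX/.O | (1,0)=+0→XO/XX/OX/.O*; (3,0)=+0→XO/.X/OX/XO
ply 3, O at XO/XX/OX/.O | (3,0)=+0→XO/XX/OX/OO*
ply 4: XO/XX/OX/OO is terminal +0 (X); from X./.X/OX/.O depth 10

value(X./.X/OX/.O, O) = 0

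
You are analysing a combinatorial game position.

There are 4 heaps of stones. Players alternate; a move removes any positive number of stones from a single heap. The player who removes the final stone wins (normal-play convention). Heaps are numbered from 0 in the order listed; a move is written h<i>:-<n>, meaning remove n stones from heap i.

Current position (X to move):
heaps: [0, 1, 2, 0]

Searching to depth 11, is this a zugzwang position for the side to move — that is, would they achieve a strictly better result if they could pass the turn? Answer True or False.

ply 1, X at (0,1,2,0) | h1:-1=-1→(0,0,2,0); h2:-1=+1→(0,1,1,0)*; h2:-2=-1→(0,1,0,0)
ply 2, O at (0,1,1,0) | h1:-1=-1→(0,0,1,0)*; h2:-1=-1→(0,1,0,0)
ply 3, X at (0,0,1,0) | h2:-1=+1→(0,0,0,0)*
ply 4: (0,0,0,0) is terminal -1 (O); from (0,1,2,0) depth 11
pass branch (O moves first from the same position):
  | ply 1, O at (0,1,2,0) | h1:-1=-1→(0,0,2,0); h2:-1=+1→(0,1,1,0)*; h2:-2=-1→(0,1,0,0)
  | ply 2, X at (0,1,1,0) | h1:-1=-1→(0,0,1,0)*; h2:-1=-1→(0,1,0,0)
  | ply 3, O at (0,0,1,0) | h2:-1=+1→(0,0,0,0)*
  | ply 4: (0,0,0,0) is terminal -1 (X); from (0,1,2,0) depth 11
X moving scores +1; X passing scores -1

zugzwang((0,1,2,0), X) = False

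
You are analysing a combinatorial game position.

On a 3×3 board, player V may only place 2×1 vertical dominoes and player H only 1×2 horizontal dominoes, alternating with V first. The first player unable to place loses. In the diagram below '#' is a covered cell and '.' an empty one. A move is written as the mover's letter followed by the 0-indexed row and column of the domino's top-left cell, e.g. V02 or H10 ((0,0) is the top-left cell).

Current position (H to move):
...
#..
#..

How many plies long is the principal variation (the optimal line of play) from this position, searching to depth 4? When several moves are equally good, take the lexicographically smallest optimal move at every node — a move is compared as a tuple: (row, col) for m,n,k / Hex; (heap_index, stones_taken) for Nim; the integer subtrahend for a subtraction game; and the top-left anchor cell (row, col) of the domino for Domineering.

ply 1, H at .../#../#.. | H00=-1→##./#../#..; H01=-1→.##/#../#..; H11=+1→.../###/#..*; H21=-1→.../#../###
ply 2: .../###/#.. is terminal -1 (V); from .../#../#.. depth 4

PV length from [.../#../#..]: 1 ply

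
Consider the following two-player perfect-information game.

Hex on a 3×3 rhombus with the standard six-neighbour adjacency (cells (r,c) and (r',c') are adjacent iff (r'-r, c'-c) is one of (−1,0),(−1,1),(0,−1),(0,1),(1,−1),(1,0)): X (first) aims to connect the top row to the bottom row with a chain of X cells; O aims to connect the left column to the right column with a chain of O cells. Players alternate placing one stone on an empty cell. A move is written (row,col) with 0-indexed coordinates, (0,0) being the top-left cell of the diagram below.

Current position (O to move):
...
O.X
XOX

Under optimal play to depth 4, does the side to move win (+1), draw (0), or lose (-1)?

ply 1, O at .../O.X/XOX | (0,0)=-1→O../O.X/XOX; (0,1)=-1→.O./O.X/XOX; (0,2)=+1→..O/O.X/XOX*; (1,1)=-1→.../OOX/XOX
ply 2, X at ..O/O.X/XOX | (0,0)=-1→X.O/O.X/XOX*; (0,1)=-1→.XO/O.X/XOX; (1,1)=-1→..O/OXX/XOX
ply 3, O at X.O/O.X/XOX | (0,1)=+1→XOO/O.X/XOX*; (1,1)=+1→X.O/OOX/XOX
ply 4: XOO/O.X/XOX is terminal -1 (X); from .../O.X/XOX depth 4

value(.../O.X/XOX, O) = +1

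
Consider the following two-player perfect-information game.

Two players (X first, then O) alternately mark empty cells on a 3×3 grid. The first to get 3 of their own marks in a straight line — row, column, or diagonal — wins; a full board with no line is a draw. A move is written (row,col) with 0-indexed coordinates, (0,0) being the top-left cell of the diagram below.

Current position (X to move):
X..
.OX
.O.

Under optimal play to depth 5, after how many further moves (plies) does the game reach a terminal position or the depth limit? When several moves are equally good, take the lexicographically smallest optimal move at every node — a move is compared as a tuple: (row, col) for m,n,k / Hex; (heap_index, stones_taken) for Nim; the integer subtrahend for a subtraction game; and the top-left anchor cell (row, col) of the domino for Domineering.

[X../.OX/.O.] X move#1: (0,1):+0/XX./.OX/.O.*, (0,2):-1/X.X/.OX/.O., (1,0):-1/X../XOX/.O., (2,0):-1/X../.OX/XO., (2,2):-1/X../.OX/.OX
[XX./.OX/.O.] O move#2: (0,2):+0/XXO/.OX/.O.*, (1,0):-1/XX./OOX/.O., (2,0):-1/XX./.OX/OO., (2,2):-1/XX./.OX/.OO
[XXO/.OX/.O.] X move#3: (1,0):-1/XXO/XOX/.O., (2,0):+0/XXO/.OX/XO.*, (2,2):-1/XXO/.OX/.OX
[XXO/.OX/XO.] O move#4: (1,0):+0/XXO/OOX/XO.*, (2,2):-1/XXO/.OX/XOO
[XXO/OOX/XO.] X move#5: (2,2):+0/XXO/OOX/XOX*
[XXO/OOX/XOX] end (terminal +0, O#6); searched X../.OX/.O. to 5

PV length from [X../.OX/.O.]: 5 plies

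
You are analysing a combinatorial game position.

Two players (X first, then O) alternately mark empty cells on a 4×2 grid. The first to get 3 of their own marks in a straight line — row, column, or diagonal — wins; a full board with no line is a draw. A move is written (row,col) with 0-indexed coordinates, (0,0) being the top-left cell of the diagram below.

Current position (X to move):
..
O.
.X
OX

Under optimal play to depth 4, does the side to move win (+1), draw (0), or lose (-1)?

value(../O./.X/OX, X) = +1

ply 1, X at ../O./.X/OX | (0,0)=-1→X./O./.X/OX; (0,1)=-1→.X/O./.X/OX; (1,1)=+1→../OX/.X/OX*; (2,0)=+0→../O./XX/OX
ply 2: ../OX/.X/OX is terminal -1 (O); from ../O./.X/OX depth 4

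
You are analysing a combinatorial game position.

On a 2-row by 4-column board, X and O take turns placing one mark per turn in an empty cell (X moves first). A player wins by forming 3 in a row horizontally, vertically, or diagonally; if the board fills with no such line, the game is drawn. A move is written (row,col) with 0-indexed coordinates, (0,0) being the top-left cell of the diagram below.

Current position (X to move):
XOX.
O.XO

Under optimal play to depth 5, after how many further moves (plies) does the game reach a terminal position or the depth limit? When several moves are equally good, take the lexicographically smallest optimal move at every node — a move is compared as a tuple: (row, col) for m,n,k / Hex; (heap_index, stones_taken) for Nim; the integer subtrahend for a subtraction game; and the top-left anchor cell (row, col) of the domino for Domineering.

PV length from [XOX./O.XO]: 2 plies

p1 X@[XOX./O.XO]: (0,3)[XOXX/O.XO]+0* (1,1)[XOX./OXXO]+0
p2 O@[XOXX/O.XO]: (1,1)[XOXX/OOXO]+0*
p3 X@[XOXX/OOXO] terminal +0; root [XOX./O.XO] d5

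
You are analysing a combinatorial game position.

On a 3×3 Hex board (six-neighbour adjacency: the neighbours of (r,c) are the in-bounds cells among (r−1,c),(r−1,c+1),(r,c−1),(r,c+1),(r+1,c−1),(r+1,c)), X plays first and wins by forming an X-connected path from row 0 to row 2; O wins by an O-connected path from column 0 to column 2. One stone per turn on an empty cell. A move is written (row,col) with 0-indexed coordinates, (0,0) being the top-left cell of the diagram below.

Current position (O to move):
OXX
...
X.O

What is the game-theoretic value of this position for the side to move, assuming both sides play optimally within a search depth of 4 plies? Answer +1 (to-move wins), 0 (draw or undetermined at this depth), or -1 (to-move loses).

p1 O@[OXX/.../X.O]: (1,0)[OXX/O../X.O]-1* (1,1)[OXX/.O./X.O]-1 (1,2)[OXX/..O/X.O]-1 (2,1)[OXX/.../XOO]-1
p2 X@[OXX/O../X.O]: (1,1)[OXX/OX./X.O]+1* (1,2)[OXX/O.X/X.O]+1 (2,1)[OXX/O../XXO]+1
p3 O@[OXX/OX./X.O] terminal -1; root [OXX/.../X.O] d4

value(OXX/.../X.O, O) = -1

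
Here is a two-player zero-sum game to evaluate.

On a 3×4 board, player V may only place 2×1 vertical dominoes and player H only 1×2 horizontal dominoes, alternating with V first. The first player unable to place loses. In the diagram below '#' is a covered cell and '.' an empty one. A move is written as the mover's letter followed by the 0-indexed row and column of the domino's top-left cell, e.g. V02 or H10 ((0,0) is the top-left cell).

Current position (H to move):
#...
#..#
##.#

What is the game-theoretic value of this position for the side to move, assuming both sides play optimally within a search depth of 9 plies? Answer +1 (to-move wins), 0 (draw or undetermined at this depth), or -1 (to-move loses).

p1 H@[#.../#..#/##.#]: H01[###./#..#/##.#]-1 H02[#.##/#..#/##.#]-1 H11[#.../####/##.#]+1*
p2 V@[#.../####/##.#] terminal -1; root [#.../#..#/##.#] d9

value(#.../#..#/##.#, H) = +1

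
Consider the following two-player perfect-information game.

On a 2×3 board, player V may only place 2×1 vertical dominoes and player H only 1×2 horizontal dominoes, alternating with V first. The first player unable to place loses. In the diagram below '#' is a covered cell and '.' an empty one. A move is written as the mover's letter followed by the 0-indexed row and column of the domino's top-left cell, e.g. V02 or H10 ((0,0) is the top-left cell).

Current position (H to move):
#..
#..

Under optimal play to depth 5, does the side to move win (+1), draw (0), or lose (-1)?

value(#../#.., H) = +1

ply 1, H at #../#.. | H01=+1→###/#..*; H11=+1→#../###
ply 2: ###/#.. is terminal -1 (V); from #../#.. depth 5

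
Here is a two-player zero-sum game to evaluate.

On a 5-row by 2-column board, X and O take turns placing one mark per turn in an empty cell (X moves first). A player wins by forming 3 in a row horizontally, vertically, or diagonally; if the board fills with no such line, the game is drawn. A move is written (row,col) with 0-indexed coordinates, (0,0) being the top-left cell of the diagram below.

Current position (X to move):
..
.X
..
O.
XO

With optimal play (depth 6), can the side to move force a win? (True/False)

p1 X@[../.X/../O./XO]: (0,0)[X./.X/../O./XO]+0 (0,1)[.X/.X/../O./XO]+0 (1,0)[../XX/../O./XO]+0 (2,0)[../.X/X./O./XO]+0 (2,1)[../.X/.X/O./XO]+1* (3,1)[../.X/../OX/XO]+0
p2 O@[../.X/.X/O./XO]: (0,0)[O./.X/.X/O./XO]-1* (0,1)[.O/.X/.X/O./XO]-1 (1,0)[../OX/.X/O./XO]-1 (2,0)[../.X/OX/O./XO]-1 (3,1)[../.X/.X/OO/XO]-1
p3 X@[O./.X/.X/O./XO]: (0,1)[OX/.X/.X/O./XO]+1* (1,0)[O./XX/.X/O./XO]+1 (2,0)[O./.X/XX/O./XO]+1 (3,1)[O./.X/.X/OX/XO]+1
p4 O@[OX/.X/.X/O./XO] terminal -1; root [../.X/../O./XO] d6

X winning at [../.X/../O./XO]: True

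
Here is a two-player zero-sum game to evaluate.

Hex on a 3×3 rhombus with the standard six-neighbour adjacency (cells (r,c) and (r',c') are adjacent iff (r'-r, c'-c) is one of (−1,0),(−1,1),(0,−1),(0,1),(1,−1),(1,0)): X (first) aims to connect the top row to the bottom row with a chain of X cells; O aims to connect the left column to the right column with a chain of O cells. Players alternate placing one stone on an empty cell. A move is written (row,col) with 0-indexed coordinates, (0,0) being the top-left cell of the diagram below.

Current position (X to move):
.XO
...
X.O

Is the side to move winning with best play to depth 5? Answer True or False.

X winning at [.XO/.../X.O]: True

[.XO/.../X.O] X move#1: (0,0):+1/XXO/.../X.O*, (1,0):+1/.XO/X../X.O, (1,1):+1/.XO/.X./X.O, (1,2):+1/.XO/..X/X.O, (2,1):+1/.XO/.../XXO
[XXO/.../X.O] O move#2: (1,0):-1/XXO/O../X.O*, (1,1):-1/XXO/.O./X.O, (1,2):-1/XXO/..O/X.O, (2,1):-1/XXO/.../XOO
[XXO/O../X.O] X move#3: (1,1):+1/XXO/OX./X.O*, (1,2):-1/XXO/O.X/X.O, (2,1):-1/XXO/O../XXO
[XXO/OX./X.O] end (terminal -1, O#4); searched .XO/.../X.O to 5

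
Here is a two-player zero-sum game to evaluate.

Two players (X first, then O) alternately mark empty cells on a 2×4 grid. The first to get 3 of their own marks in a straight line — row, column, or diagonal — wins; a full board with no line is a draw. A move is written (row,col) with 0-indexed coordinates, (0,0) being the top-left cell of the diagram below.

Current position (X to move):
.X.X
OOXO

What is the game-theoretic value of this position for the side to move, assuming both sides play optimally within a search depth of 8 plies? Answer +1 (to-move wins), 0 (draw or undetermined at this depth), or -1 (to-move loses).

ply 1, X at .X.X/OOXO | (0,0)=+0→XX.X/OOXO; (0,2)=+1→.XXX/OOXO*
ply 2: .XXX/OOXO is terminal -1 (O); from .X.X/OOXO depth 8

value(.X.X/OOXO, X) = +1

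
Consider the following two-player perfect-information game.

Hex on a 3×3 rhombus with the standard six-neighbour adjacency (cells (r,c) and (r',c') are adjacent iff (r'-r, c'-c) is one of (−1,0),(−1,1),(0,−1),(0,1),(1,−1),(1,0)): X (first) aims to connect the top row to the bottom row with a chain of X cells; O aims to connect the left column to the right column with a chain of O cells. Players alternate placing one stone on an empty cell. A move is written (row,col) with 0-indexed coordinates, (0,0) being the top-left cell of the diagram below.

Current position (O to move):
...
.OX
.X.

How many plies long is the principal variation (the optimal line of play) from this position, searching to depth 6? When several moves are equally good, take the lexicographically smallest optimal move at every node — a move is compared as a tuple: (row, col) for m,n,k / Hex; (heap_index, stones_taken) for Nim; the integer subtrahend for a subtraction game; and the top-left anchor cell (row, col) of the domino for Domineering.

PV length from [.../.OX/.X.]: 5 plies

p1 O@[.../.OX/.X.]: (0,0)[O../.OX/.X.]-1 (0,1)[.O./.OX/.X.]-1 (0,2)[..O/.OX/.X.]+1* (1,0)[.../OOX/.X.]-1 (2,0)[.../.OX/OX.]-1 (2,2)[.../.OX/.XO]-1
p2 X@[..O/.OX/.X.]: (0,0)[X.O/.OX/.X.]-1* (0,1)[.XO/.OX/.X.]-1 (1,0)[..O/XOX/.X.]-1 (2,0)[..O/.OX/XX.]-1 (2,2)[..O/.OX/.XX]-1
p3 O@[X.O/.OX/.X.]: (0,1)[XOO/.OX/.X.]+1* (1,0)[X.O/OOX/.X.]+1 (2,0)[X.O/.OX/OX.]+1 (2,2)[X.O/.OX/.XO]+1
p4 X@[XOO/.OX/.X.]: (1,0)[XOO/XOX/.X.]-1* (2,0)[XOO/.OX/XX.]-1 (2,2)[XOO/.OX/.XX]-1
p5 O@[XOO/XOX/.X.]: (2,0)[XOO/XOX/OX.]+1* (2,2)[XOO/XOX/.XO]-1
p6 X@[XOO/XOX/OX.] terminal -1; root [.../.OX/.X.] d6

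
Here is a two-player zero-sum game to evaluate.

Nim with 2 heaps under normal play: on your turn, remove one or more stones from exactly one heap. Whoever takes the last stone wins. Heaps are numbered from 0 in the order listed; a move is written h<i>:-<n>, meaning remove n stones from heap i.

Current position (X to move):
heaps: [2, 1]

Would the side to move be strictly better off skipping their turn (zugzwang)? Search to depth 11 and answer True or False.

zugzwang((2,1), X) = False

ply 1, X at (2,1) | h0:-1=+1→(1,1)*; h0:-2=-1→(0,1); h1:-1=-1→(2,0)
ply 2, O at (1,1) | h0:-1=-1→(0,1)*; h1:-1=-1→(1,0)
ply 3, X at (0,1) | h1:-1=+1→(0,0)*
ply 4: (0,0) is terminal -1 (O); from (2,1) depth 11
pass branch (O moves first from the same position):
  | ply 1, O at (2,1) | h0:-1=+1→(1,1)*; h0:-2=-1→(0,1); h1:-1=-1→(2,0)
  | ply 2, X at (1,1) | h0:-1=-1→(0,1)*; h1:-1=-1→(1,0)
  | ply 3, O at (0,1) | h1:-1=+1→(0,0)*
  | ply 4: (0,0) is terminal -1 (X); from (2,1) depth 11
X moving scores +1; X passing scores -1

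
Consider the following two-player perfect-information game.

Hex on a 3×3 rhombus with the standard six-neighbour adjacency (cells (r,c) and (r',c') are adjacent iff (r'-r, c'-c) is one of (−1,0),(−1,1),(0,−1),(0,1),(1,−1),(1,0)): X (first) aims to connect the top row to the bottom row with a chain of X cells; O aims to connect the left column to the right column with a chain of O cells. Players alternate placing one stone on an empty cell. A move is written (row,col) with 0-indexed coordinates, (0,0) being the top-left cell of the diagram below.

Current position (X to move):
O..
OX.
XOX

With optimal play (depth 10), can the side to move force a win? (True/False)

X winning at [O../OX./XOX]: True

ply 1, X at O../OX./XOX | (0,1)=+1→OX./OX./XOX*; (0,2)=+1→O.X/OX./XOX; (1,2)=+1→O../OXX/XOX
ply 2: OX./OX./XOX is terminal -1 (O); from O../OX./XOX depth 10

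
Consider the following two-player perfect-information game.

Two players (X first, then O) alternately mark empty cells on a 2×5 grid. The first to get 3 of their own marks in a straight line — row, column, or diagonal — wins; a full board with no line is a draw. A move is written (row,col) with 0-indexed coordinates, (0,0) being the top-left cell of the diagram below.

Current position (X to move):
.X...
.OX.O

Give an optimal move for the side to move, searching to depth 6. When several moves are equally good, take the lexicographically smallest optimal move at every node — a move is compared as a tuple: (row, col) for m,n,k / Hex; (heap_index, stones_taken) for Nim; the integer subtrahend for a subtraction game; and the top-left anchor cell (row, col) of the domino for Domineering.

p1 X@[.X.../.OX.O]: (0,0)[XX.../.OX.O]+0 (0,2)[.XX../.OX.O]+1* (0,3)[.X.X./.OX.O]+0 (0,4)[.X..X/.OX.O]+0 (1,0)[.X.../XOX.O]+0 (1,3)[.X.../.OXXO]+0
p2 O@[.XX../.OX.O]: (0,0)[OXX../.OX.O]-1* (0,3)[.XXO./.OX.O]-1 (0,4)[.XX.O/.OX.O]-1 (1,0)[.XX../OOX.O]-1 (1,3)[.XX../.OXOO]-1
p3 X@[OXX../.OX.O]: (0,3)[OXXX./.OX.O]+1* (0,4)[OXX.X/.OX.O]+0 (1,0)[OXX../XOX.O]+0 (1,3)[OXX../.OXXO]+0
p4 O@[OXXX./.OX.O] terminal -1; root [.X.../.OX.O] d6

X's best at [.X.../.OX.O]: (0,2)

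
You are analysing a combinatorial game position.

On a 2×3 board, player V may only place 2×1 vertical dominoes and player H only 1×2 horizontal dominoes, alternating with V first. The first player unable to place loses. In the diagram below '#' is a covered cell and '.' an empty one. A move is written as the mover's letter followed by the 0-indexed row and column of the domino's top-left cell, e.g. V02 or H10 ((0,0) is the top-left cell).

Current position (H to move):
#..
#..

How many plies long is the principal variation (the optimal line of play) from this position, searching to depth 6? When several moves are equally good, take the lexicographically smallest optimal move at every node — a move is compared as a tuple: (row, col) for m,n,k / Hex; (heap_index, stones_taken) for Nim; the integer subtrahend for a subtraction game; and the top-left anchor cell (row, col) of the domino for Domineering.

[#../#..] H move#1: H01:+1/###/#..*, H11:+1/#../###
[###/#..] end (terminal -1, V#2); searched #../#.. to 6

PV length from [#../#..]: 1 ply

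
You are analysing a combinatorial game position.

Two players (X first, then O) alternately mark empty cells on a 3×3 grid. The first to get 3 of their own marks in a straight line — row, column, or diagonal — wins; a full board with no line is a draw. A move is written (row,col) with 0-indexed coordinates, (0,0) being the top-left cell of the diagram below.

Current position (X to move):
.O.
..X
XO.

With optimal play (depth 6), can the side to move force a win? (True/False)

p1 X@[.O./..X/XO.]: (0,0)[XO./..X/XO.]-1 (0,2)[.OX/..X/XO.]-1 (1,0)[.O./X.X/XO.]-1 (1,1)[.O./.XX/XO.]+1* (2,2)[.O./..X/XOX]-1
p2 O@[.O./.XX/XO.]: (0,0)[OO./.XX/XO.]-1* (0,2)[.OO/.XX/XO.]-1 (1,0)[.O./OXX/XO.]-1 (2,2)[.O./.XX/XOO]-1
p3 X@[OO./.XX/XO.]: (0,2)[OOX/.XX/XO.]+1* (1,0)[OO./XXX/XO.]+1 (2,2)[OO./.XX/XOX]-1
p4 O@[OOX/.XX/XO.] terminal -1; root [.O./..X/XO.] d6

X winning at [.O./..X/XO.]: True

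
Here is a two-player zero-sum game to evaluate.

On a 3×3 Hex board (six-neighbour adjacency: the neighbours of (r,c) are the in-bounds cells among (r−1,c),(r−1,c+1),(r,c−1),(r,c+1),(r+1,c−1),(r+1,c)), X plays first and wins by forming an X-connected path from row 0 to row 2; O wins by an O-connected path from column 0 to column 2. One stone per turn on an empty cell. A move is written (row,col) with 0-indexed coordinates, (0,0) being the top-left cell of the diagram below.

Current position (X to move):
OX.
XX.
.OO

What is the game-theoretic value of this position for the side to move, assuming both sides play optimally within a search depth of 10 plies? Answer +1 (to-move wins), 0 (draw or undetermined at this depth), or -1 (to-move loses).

value(OX./XX./.OO, X) = +1

p1 X@[OX./XX./.OO]: (0,2)[OXX/XX./.OO]-1 (1,2)[OX./XXX/.OO]-1 (2,0)[OX./XX./XOO]+1*
p2 O@[OX./XX./XOO] terminal -1; root [OX./XX./.OO] d10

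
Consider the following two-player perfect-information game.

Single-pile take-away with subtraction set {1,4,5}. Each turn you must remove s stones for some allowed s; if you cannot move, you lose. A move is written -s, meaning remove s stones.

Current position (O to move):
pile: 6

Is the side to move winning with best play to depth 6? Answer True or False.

ply 1, O at 6 | -1=-1→5; -4=+1→2*; -5=-1→1
ply 2, X at 2 | -1=-1→1*
ply 3, O at 1 | -1=+1→0*
ply 4: 0 is terminal -1 (X); from 6 depth 6

O winning at [6]: True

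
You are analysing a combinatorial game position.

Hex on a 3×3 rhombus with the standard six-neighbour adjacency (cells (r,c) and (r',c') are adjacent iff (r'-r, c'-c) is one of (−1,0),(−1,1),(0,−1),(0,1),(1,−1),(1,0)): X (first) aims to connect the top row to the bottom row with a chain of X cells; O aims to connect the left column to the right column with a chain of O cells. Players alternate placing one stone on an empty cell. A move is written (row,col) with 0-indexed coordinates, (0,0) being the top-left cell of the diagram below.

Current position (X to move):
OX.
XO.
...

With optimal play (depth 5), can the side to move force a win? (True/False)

X winning at [OX./XO./...]: True

[OX./XO./...] X move#1: (0,2):+1/OXX/XO./...*, (1,2):+1/OX./XOX/..., (2,0):+1/OX./XO./X.., (2,1):-1/OX./XO./.X., (2,2):-1/OX./XO./..X
[OXX/XO./...] O move#2: (1,2):-1/OXX/XOO/...*, (2,0):-1/OXX/XO./O.., (2,1):-1/OXX/XO./.O., (2,2):-1/OXX/XO./..O
[OXX/XOO/...] X move#3: (2,0):+1/OXX/XOO/X..*, (2,1):-1/OXX/XOO/.X., (2,2):-1/OXX/XOO/..X
[OXX/XOO/X..] end (terminal -1, O#4); searched OX./XO./... to 5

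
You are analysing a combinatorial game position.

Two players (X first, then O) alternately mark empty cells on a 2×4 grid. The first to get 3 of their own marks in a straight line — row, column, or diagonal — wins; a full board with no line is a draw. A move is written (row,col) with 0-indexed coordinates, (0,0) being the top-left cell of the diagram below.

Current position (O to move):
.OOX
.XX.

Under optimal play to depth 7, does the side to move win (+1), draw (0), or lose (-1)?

p1 O@[.OOX/.XX.]: (0,0)[OOOX/.XX.]+1* (1,0)[.OOX/OXX.]-1 (1,3)[.OOX/.XXO]-1
p2 X@[OOOX/.XX.] terminal -1; root [.OOX/.XX.] d7

value(.OOX/.XX., O) = +1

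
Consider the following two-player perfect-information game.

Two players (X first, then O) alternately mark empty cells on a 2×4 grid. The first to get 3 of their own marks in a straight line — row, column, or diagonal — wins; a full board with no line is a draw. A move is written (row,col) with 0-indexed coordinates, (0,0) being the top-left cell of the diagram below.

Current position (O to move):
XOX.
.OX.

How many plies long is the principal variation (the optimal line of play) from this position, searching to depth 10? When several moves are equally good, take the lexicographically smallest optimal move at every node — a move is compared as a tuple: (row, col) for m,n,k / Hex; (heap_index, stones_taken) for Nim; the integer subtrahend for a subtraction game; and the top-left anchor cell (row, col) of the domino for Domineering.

[XOX./.OX.] O move#1: (0,3):+0/XOXO/.OX.*, (1,0):+0/XOX./OOX., (1,3):+0/XOX./.OXO
[XOXO/.OX.] X move#2: (1,0):+0/XOXO/XOX.*, (1,3):+0/XOXO/.OXX
[XOXO/XOX.] O move#3: (1,3):+0/XOXO/XOXO*
[XOXO/XOXO] end (terminal +0, X#4); searched XOX./.OX. to 10

PV length from [XOX./.OX.]: 3 plies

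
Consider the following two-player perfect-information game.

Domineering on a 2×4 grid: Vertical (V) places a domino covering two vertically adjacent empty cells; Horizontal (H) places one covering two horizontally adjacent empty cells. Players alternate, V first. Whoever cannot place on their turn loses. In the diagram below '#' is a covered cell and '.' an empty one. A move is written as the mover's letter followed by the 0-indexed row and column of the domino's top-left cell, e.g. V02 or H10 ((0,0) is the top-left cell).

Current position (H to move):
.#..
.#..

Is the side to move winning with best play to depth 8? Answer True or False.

ply 1, H at .#../.#.. | H02=+1→.###/.#..*; H12=+1→.#../.###
ply 2, V at .###/.#.. | V00=-1→####/##..*
ply 3, H at ####/##.. | H12=+1→####/####*
ply 4: ####/#### is terminal -1 (V); from .#../.#.. depth 8

H winning at [.#../.#..]: True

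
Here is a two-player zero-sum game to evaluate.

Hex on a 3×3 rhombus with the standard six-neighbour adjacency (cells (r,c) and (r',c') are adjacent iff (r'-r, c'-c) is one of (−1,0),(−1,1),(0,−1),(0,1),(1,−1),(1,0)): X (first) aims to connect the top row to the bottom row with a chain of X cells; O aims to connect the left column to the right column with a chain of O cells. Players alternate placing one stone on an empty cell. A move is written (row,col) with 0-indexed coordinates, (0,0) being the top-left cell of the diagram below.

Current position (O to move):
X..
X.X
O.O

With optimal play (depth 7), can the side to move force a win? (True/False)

O winning at [X../X.X/O.O]: True

ply 1, O at X../X.X/O.O | (0,1)=-1→XO./X.X/O.O; (0,2)=+1→X.O/X.X/O.O*; (1,1)=+1→X../XOX/O.O; (2,1)=+1→X../X.X/OOO
ply 2, X at X.O/X.X/O.O | (0,1)=-1→XXO/X.X/O.O*; (1,1)=-1→X.O/XXX/O.O; (2,1)=-1→X.O/X.X/OXO
ply 3, O at XXO/X.X/O.O | (1,1)=+1→XXO/XOX/O.O*; (2,1)=+1→XXO/X.X/OOO
ply 4: XXO/XOX/O.O is terminal -1 (X); from X../X.X/O.O depth 7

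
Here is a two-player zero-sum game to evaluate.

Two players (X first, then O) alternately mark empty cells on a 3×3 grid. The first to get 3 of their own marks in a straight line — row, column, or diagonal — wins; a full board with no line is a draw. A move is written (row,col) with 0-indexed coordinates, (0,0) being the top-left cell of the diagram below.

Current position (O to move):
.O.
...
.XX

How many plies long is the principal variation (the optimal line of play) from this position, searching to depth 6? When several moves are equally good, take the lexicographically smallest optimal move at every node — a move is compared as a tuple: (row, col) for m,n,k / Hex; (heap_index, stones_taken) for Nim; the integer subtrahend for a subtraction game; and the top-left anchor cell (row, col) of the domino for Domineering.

PV length from [.O./.../.XX]: 6 plies

[.O./.../.XX] O move#1: (0,0):-1/OO./.../.XX, (0,2):-1/.OO/.../.XX, (1,0):-1/.O./O../.XX, (1,1):-1/.O./.O./.XX, (1,2):-1/.O./..O/.XX, (2,0):+0/.O./.../OXX*
[.O./.../OXX] X move#2: (0,0):+0/XO./.../OXX*, (0,2):+0/.OX/.../OXX, (1,0):-1/.O./X../OXX, (1,1):-1/.O./.X./OXX, (1,2):-1/.O./..X/OXX
[XO./.../OXX] O move#3: (0,2):-1/XOO/.../OXX, (1,0):-1/XO./O../OXX, (1,1):+0/XO./.O./OXX*, (1,2):-1/XO./..O/OXX
[XO./.O./OXX] X move#4: (0,2):+0/XOX/.O./OXX*, (1,0):-1/XO./XO./OXX, (1,2):-1/XO./.OX/OXX
[XOX/.O./OXX] O move#5: (1,0):-1/XOX/OO./OXX, (1,2):+0/XOX/.OO/OXX*
[XOX/.OO/OXX] X move#6: (1,0):+0/XOX/XOO/OXX*
[XOX/XOO/OXX] end (terminal +0, O#7); searched .O./.../.XX to 6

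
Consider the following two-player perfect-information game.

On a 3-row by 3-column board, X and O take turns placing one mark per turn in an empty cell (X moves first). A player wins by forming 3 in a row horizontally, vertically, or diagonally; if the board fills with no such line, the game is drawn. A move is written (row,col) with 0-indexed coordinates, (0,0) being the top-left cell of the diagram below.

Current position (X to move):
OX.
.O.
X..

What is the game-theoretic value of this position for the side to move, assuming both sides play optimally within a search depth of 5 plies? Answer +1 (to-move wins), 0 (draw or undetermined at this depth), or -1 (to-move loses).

p1 X@[OX./.O./X..]: (0,2)[OXX/.O./X..]-1 (1,0)[OX./XO./X..]-1 (1,2)[OX./.OX/X..]-1 (2,1)[OX./.O./XX.]-1 (2,2)[OX./.O./X.X]+0*
p2 O@[OX./.O./X.X]: (0,2)[OXO/.O./X.X]-1 (1,0)[OX./OO./X.X]-1 (1,2)[OX./.OO/X.X]-1 (2,1)[OX./.O./XOX]+0*
p3 X@[OX./.O./XOX]: (0,2)[OXX/.O./XOX]+0* (1,0)[OX./XO./XOX]+0 (1,2)[OX./.OX/XOX]+0
p4 O@[OXX/.O./XOX]: (1,0)[OXX/OO./XOX]-1 (1,2)[OXX/.OO/XOX]+0*
p5 X@[OXX/.OO/XOX]: (1,0)[OXX/XOO/XOX]+0*
p6 O@[OXX/XOO/XOX] terminal +0; root [OX./.O./X..] d5

value(OX./.O./X.., X) = 0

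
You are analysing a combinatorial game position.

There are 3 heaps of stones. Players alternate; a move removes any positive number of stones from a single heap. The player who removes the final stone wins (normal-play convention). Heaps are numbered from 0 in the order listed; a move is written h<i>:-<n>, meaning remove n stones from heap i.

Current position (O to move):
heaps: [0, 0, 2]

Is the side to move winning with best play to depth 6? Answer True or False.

[(0,0,2)] O move#1: h2:-1:-1/(0,0,1), h2:-2:+1/(0,0,0)*
[(0,0,0)] end (terminal -1, X#2); searched (0,0,2) to 6

O winning at [(0,0,2)]: True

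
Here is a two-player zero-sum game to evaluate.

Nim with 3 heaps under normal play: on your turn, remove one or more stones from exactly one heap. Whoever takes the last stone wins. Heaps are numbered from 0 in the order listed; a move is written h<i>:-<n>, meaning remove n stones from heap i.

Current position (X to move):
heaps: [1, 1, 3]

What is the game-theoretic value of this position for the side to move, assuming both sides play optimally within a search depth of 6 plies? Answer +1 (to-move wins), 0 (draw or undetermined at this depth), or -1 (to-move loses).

ply 1, X at (1,1,3) | h0:-1=-1→(0,1,3); h1:-1=-1→(1,0,3); h2:-1=-1→(1,1,2); h2:-2=-1→(1,1,1); h2:-3=+1→(1,1,0)*
ply 2, O at (1,1,0) | h0:-1=-1→(0,1,0)*; h1:-1=-1→(1,0,0)
ply 3, X at (0,1,0) | h1:-1=+1→(0,0,0)*
ply 4: (0,0,0) is terminal -1 (O); from (1,1,3) depth 6

value((1,1,3), X) = +1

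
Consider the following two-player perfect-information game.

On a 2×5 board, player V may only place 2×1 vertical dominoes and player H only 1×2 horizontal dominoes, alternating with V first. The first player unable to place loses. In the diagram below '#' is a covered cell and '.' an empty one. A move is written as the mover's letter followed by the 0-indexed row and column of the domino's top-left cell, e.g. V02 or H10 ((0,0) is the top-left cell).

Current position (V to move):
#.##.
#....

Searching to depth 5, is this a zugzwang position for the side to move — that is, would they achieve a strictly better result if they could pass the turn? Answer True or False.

zugzwang(#.##./#...., V) = True

[#.##./#....] V move#1: V01:-1/####./##...*, V04:-1/#.###/#...#
[####./##...] H move#2: H12:-1/####./####., H13:+1/####./##.##*
[####./##.##] end (terminal -1, V#3); searched #.##./#.... to 5
suppose V passes — search the same position with H to move:
pass> [#.##./#....] H move#1: H11:-1/#.##./###..*, H12:-1/#.##./#.##., H13:-1/#.##./#..##
pass> [#.##./###..] V move#2: V04:+1/#.###/###.#*
pass> [#.###/###.#] end (terminal -1, H#3); searched #.##./#.... to 5
for V: play -1, pass +1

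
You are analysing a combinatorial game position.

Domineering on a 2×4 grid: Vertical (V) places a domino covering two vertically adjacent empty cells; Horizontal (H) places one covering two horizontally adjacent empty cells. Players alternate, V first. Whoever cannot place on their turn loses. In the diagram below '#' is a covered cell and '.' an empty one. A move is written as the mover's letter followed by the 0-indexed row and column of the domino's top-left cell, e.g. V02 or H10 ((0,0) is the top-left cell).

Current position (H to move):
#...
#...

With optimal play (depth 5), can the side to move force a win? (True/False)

ply 1, H at #.../#... | H01=+1→###./#...*; H02=+1→#.##/#...; H11=+1→#.../###.; H12=+1→#.../#.##
ply 2, V at ###./#... | V03=-1→####/#..#*
ply 3, H at ####/#..# | H11=+1→####/####*
ply 4: ####/#### is terminal -1 (V); from #.../#... depth 5

H winning at [#.../#...]: True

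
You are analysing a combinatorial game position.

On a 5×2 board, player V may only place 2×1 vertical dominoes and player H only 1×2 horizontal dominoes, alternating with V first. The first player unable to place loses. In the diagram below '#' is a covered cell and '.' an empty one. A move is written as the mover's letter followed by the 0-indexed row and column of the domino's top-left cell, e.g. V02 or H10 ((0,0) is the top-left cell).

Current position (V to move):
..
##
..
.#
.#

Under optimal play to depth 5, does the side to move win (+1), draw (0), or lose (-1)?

ply 1, V at ../##/../.#/.# | V20=-1→../##/#./##/.#*; V30=-1→../##/../##/##
ply 2, H at ../##/#./##/.# | H00=+1→##/##/#./##/.#*
ply 3: ##/##/#./##/.# is terminal -1 (V); from ../##/../.#/.# depth 5

value(../##/../.#/.#, V) = -1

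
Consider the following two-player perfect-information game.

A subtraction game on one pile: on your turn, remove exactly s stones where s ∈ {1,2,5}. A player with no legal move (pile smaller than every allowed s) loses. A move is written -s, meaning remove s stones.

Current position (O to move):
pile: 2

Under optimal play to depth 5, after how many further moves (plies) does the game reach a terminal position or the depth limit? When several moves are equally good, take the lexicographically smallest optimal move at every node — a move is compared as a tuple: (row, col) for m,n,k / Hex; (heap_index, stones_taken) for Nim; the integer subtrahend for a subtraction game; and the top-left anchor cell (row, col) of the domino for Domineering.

p1 O@[2]: -1[1]-1 -2[0]+1*
p2 X@[0] terminal -1; root [2] d5

PV length from [2]: 1 ply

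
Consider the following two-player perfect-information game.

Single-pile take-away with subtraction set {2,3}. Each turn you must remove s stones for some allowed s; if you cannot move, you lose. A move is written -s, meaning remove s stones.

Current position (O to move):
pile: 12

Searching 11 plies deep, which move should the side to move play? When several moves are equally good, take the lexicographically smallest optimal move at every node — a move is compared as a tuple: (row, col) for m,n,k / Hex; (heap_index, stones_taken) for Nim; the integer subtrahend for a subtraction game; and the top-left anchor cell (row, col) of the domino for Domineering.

ply 1, O at 12 | -2=+1→10*; -3=-1→9
ply 2, X at 10 | -2=-1→8*; -3=-1→7
ply 3, O at 8 | -2=+1→6*; -3=+1→5
ply 4, X at 6 | -2=-1→4*; -3=-1→3
ply 5, O at 4 | -2=-1→2; -3=+1→1*
ply 6: 1 is terminal -1 (X); from 12 depth 11

O's best at [12]: -2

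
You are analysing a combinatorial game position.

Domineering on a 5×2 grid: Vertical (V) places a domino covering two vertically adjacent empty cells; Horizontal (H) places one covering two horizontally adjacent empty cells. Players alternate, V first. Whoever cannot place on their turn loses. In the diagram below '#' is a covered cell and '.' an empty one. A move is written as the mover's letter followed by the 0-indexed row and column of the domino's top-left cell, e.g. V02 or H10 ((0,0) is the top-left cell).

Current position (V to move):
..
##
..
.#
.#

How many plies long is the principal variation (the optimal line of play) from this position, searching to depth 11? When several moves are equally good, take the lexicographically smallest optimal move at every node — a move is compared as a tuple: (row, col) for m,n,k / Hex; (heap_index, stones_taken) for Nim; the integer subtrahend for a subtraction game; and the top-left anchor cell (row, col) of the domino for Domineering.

ply 1, V at ../##/../.#/.# | V20=-1→../##/#./##/.#*; V30=-1→../##/../##/##
ply 2, H at ../##/#./##/.# | H00=+1→##/##/#./##/.#*
ply 3: ##/##/#./##/.# is terminal -1 (V); from ../##/../.#/.# depth 11

PV length from [../##/../.#/.#]: 2 plies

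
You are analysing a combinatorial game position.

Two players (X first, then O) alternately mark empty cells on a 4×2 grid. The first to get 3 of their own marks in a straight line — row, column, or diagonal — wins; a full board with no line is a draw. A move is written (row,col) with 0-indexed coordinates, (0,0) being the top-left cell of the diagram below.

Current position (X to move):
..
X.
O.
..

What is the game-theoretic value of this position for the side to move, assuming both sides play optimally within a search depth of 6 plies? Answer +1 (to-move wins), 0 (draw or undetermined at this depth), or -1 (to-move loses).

ply 1, X at ../X./O./.. | (0,0)=+0→X./X./O./..*; (0,1)=+0→.X/X./O./..; (1,1)=+0→../XX/O./..; (2,1)=+0→../X./OX/..; (3,0)=+0→../X./O./X.; (3,1)=+0→../X./O./.X
ply 2, O at X./X./O./.. | (0,1)=+0→XO/X./O./..*; (1,1)=+0→X./XO/O./..; (2,1)=+0→X./X./OO/..; (3,0)=+0→X./X./O./O.; (3,1)=+0→X./X./O./.O
ply 3, X at XO/X./O./.. | (1,1)=+0→XO/XX/O./..*; (2,1)=+0→XO/X./OX/..; (3,0)=+0→XO/X./O./X.; (3,1)=+0→XO/X./O./.X
ply 4, O at XO/XX/O./.. | (2,1)=+0→XO/XX/OO/..*; (3,0)=+0→XO/XX/O./O.; (3,1)=+0→XO/XX/O./.O
ply 5, X at XO/XX/OO/.. | (3,0)=+0→XO/XX/OO/X.*; (3,1)=+0→XO/XX/OO/.X
ply 6, O at XO/XX/OO/X. | (3,1)=+0→XO/XX/OO/XO*
ply 7: XO/XX/OO/XO is terminal +0 (X); from ../X./O./.. depth 6

value(../X./O./.., X) = 0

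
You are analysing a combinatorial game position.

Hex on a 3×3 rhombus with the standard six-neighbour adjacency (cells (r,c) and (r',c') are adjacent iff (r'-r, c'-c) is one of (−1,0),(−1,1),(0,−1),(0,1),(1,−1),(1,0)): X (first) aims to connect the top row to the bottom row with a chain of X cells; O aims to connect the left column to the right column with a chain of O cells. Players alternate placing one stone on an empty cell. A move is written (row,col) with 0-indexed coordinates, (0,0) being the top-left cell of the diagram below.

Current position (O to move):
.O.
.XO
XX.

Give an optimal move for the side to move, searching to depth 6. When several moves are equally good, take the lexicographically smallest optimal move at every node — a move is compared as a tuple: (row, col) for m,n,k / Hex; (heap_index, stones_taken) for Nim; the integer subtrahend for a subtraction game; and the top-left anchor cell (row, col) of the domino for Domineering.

p1 O@[.O./.XO/XX.]: (0,0)[OO./.XO/XX.]-1 (0,2)[.OO/.XO/XX.]+1* (1,0)[.O./OXO/XX.]-1 (2,2)[.O./.XO/XXO]-1
p2 X@[.OO/.XO/XX.]: (0,0)[XOO/.XO/XX.]-1* (1,0)[.OO/XXO/XX.]-1 (2,2)[.OO/.XO/XXX]-1
p3 O@[XOO/.XO/XX.]: (1,0)[XOO/OXO/XX.]+1* (2,2)[XOO/.XO/XXO]-1
p4 X@[XOO/OXO/XX.] terminal -1; root [.O./.XO/XX.] d6

O's best at [.O./.XO/XX.]: (0,2)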